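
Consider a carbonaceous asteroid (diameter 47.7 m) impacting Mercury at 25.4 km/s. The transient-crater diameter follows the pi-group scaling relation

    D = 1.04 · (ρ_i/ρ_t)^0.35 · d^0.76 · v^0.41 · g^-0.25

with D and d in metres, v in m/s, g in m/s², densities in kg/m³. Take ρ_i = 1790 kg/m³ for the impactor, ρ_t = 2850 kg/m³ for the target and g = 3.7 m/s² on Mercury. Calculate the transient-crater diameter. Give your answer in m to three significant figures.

In SI units: v = 25400 m/s.
(ρ_i/ρ_t)^0.35 = (1790/2850)^0.35 = 0.8498
d^0.76 = 47.7^0.76 = 18.87
v^0.41 = 25400^0.41 = 63.97
g^-0.25 = 3.7^-0.25 = 0.7210
D = 1.04 × 0.8498 × 18.87 × 63.97 × 0.7210 = 769.2 m

D ≈ 769 m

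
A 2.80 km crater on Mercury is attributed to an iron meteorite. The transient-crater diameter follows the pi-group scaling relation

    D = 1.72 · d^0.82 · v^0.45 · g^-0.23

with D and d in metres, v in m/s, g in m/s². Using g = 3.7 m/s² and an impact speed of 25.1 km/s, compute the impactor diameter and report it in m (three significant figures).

d ≈ 45.9 m

Rearranging for d: d = [D / (1.72 · 25100^0.45 · 3.7^-0.23)]^(1/0.82).
D = 2800 m.
25100^0.45 = 95.47
3.7^-0.23 = 0.7401
Denominator = 1.72 × 95.47 × 0.7401 = 121.5
D / 121.5 = 2800 / 121.5 = 23.05
d = 23.05^(1/0.82) = 23.05^1.2195 = 45.90 m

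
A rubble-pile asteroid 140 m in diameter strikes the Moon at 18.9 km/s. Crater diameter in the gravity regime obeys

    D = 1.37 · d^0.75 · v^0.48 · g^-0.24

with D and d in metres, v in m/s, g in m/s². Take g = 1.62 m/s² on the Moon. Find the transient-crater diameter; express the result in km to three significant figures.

D ≈ 5.61 km

In SI units: v = 18900 m/s.
d^0.75 = 140^0.75 = 40.70
v^0.48 = 18900^0.48 = 112.9
g^-0.24 = 1.62^-0.24 = 0.8907
D = 1.37 × 40.70 × 112.9 × 0.8907 = 5607 m
   = 5.607 km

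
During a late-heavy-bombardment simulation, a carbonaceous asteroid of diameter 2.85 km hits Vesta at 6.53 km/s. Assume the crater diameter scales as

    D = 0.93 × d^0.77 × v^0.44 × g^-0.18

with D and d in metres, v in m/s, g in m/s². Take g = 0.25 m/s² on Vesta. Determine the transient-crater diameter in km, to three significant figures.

D ≈ 26.0 km

In SI units: d = 2850 m, v = 6530 m/s.
d^0.77 = 2850^0.77 = 457.3
v^0.44 = 6530^0.44 = 47.70
g^-0.18 = 0.25^-0.18 = 1.283
D = 0.93 × 457.3 × 47.70 × 1.283 = 26027 m
   = 26.03 km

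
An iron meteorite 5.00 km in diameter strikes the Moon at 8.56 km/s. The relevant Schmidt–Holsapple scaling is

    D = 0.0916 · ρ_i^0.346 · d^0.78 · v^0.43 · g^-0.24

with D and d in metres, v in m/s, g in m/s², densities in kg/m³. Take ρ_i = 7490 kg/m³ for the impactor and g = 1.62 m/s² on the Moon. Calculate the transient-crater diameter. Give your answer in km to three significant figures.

D ≈ 67.4 km

In SI units: d = 5000 m, v = 8560 m/s.
ρ_i^0.346 = 7490^0.346 = 21.91
d^0.78 = 5000^0.78 = 767.7
v^0.43 = 8560^0.43 = 49.09
g^-0.24 = 1.62^-0.24 = 0.8907
D = 0.0916 × 21.91 × 767.7 × 49.09 × 0.8907 = 67368 m
   = 67.37 km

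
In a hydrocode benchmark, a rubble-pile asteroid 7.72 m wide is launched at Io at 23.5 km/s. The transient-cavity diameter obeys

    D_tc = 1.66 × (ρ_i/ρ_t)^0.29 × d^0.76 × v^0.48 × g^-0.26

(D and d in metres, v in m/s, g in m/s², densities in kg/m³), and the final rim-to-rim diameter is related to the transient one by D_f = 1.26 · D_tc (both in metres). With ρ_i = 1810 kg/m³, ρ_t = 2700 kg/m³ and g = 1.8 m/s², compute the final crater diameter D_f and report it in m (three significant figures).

v = 23500 m/s.
(ρ_i/ρ_t)^0.29 = (1810/2700)^0.29 = 0.8905
d^0.76 = 7.72^0.76 = 4.727
v^0.48 = 23500^0.48 = 125.3
g^-0.26 = 1.8^-0.26 = 0.8583
D_tc = 1.66 × 0.8905 × 4.727 × 125.3 × 0.8583 = 751.5 m
D_f = 1.26 × 751.5 = 946.9 m

D_f ≈ 947 m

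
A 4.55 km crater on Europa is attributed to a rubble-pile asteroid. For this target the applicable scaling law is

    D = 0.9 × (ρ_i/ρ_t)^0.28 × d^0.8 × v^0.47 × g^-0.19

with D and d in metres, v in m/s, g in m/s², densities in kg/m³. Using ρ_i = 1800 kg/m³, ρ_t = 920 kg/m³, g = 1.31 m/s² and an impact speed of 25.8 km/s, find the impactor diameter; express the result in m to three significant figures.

Rearranging for d: d = [D / (0.9 · (1800/920)^0.28 · 25800^0.47 · 1.31^-0.19)]^(1/0.8).
D = 4550 m.
(1800/920)^0.28 = 1.207
25800^0.47 = 118.4
1.31^-0.19 = 0.9500
Denominator = 0.9 × 1.207 × 118.4 × 0.9500 = 122.2
D / 122.2 = 4550 / 122.2 = 37.23
d = 37.23^(1/0.8) = 37.23^1.25 = 91.96 m

d ≈ 92.0 m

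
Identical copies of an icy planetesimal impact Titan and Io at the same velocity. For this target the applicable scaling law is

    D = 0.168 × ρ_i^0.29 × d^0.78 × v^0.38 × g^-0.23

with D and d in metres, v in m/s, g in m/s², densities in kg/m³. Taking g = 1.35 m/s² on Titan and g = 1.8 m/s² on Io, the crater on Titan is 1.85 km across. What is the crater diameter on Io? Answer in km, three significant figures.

D ≈ 1.73 km

All impactor-dependent factors cancel in the ratio, leaving D_Io/D_Titan = (g_Io/g_Titan)^-0.23.
(1.8/1.35)^-0.23 = 1.333^-0.23 = 0.9360
D_Io = 0.9360 × 1.85 km = 1.73 km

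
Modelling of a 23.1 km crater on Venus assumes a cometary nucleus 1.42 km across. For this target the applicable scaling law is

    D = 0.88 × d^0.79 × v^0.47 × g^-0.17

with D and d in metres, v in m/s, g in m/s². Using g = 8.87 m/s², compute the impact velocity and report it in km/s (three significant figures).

v ≈ 28.0 km/s

Rearranging for v: v = [D / (0.88 · 1420^0.79 · 8.87^-0.17)]^(1/0.47).
D = 23100 m.
1420^0.79 = 309.2
8.87^-0.17 = 0.6900
Denominator = 0.88 × 309.2 × 0.6900 = 187.7
D / 187.7 = 23100 / 187.7 = 123.1
v = 123.1^(1/0.47) = 123.1^2.1277 = 28018 m/s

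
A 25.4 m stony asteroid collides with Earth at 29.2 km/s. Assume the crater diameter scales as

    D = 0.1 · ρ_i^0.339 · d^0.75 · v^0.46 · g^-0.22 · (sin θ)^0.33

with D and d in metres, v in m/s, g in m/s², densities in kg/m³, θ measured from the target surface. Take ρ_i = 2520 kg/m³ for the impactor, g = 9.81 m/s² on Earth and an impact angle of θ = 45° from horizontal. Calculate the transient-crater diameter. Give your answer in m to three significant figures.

In SI units: v = 29200 m/s.
ρ_i^0.339 = 2520^0.339 = 14.23
d^0.75 = 25.4^0.75 = 11.31
v^0.46 = 29200^0.46 = 113.3
g^-0.22 = 9.81^-0.22 = 0.6051
(sin 45°)^0.33 = 0.7071^0.33 = 0.8919
D = 0.1 × 14.23 × 11.31 × 113.3 × 0.6051 × 0.8919 = 984.1 m

D ≈ 984 m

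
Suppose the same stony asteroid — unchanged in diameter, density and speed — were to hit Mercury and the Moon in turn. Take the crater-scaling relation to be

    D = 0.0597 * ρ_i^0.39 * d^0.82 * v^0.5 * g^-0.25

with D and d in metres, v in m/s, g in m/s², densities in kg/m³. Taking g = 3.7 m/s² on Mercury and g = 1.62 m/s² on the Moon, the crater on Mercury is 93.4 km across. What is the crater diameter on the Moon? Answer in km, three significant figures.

All impactor-dependent factors cancel in the ratio, leaving D_Moon/D_Mercury = (g_Moon/g_Mercury)^-0.25.
(1.62/3.7)^-0.25 = 0.4378^-0.25 = 1.229
D_Moon = 1.229 × 93.4 km = 115 km

D ≈ 115 km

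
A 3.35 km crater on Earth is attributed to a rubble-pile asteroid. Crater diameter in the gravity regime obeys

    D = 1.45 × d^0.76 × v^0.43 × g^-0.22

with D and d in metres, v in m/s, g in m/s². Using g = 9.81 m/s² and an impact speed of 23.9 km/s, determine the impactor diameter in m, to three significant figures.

d ≈ 172 m

Rearranging for d: d = [D / (1.45 · 23900^0.43 · 9.81^-0.22)]^(1/0.76).
D = 3350 m.
23900^0.43 = 76.33
9.81^-0.22 = 0.6051
Denominator = 1.45 × 76.33 × 0.6051 = 66.97
D / 66.97 = 3350 / 66.97 = 50.02
d = 50.02^(1/0.76) = 50.02^1.3158 = 172.1 m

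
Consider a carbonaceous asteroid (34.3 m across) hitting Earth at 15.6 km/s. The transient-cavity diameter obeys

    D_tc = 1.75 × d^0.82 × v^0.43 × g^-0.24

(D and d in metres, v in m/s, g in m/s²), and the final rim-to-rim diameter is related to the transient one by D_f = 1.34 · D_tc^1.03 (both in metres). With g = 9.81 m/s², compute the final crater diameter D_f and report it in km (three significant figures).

v = 15600 m/s.
d^0.82 = 34.3^0.82 = 18.15
v^0.43 = 15600^0.43 = 63.54
g^-0.24 = 9.81^-0.24 = 0.5781
D_tc = 1.75 × 18.15 × 63.54 × 0.5781 = 1167 m
D_f = 1.34 × (1167)^1.03 = 1933 m
     = 1.933 km

D_f ≈ 1.93 km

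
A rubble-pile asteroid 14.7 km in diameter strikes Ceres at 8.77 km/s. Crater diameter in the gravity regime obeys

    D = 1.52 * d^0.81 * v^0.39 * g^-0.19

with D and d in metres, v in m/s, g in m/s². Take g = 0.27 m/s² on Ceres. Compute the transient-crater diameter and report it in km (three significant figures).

D ≈ 160 km

In SI units: d = 14700 m, v = 8770 m/s.
d^0.81 = 14700^0.81 = 2374
v^0.39 = 8770^0.39 = 34.50
g^-0.19 = 0.27^-0.19 = 1.282
D = 1.52 × 2374 × 34.50 × 1.282 = 1.596 × 10^5 m
   = 159.6 km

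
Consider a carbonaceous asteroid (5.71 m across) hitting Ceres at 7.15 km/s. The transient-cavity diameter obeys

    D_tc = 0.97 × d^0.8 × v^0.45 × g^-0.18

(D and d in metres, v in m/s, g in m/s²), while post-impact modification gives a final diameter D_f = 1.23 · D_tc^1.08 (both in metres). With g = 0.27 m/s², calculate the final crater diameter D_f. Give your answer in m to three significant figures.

D_f ≈ 517 m

v = 7150 m/s.
d^0.8 = 5.71^0.8 = 4.030
v^0.45 = 7150^0.45 = 54.25
g^-0.18 = 0.27^-0.18 = 1.266
D_tc = 0.97 × 4.030 × 54.25 × 1.266 = 268.5 m
D_f = 1.23 × (268.5)^1.08 = 516.6 m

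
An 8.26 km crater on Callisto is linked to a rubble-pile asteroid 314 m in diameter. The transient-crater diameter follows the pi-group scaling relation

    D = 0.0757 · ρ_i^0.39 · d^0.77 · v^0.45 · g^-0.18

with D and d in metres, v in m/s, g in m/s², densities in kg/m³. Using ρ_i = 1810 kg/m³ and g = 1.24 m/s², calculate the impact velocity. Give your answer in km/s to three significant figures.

Rearranging for v: v = [D / (0.0757 · 1810^0.39 · 314^0.77 · 1.24^-0.18)]^(1/0.45).
D = 8260 m.
1810^0.39 = 18.64
314^0.77 = 83.68
1.24^-0.18 = 0.9620
Denominator = 0.0757 × 18.64 × 83.68 × 0.9620 = 113.6
D / 113.6 = 8260 / 113.6 = 72.71
v = 72.71^(1/0.45) = 72.71^2.2222 = 13704 m/s

v ≈ 13.7 km/s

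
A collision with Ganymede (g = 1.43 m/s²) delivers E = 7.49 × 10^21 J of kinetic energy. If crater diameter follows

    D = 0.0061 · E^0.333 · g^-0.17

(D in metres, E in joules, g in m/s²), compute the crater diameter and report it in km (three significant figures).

D ≈ 110 km

E^0.333 = (7.49 × 10^21)^0.333 = 1.924 × 10^7
g^-0.17 = 1.43^-0.17 = 0.9410
D = 0.0061 × 1.924 × 10^7 × 0.9410 = 1.104 × 10^5 m
   = 110.4 km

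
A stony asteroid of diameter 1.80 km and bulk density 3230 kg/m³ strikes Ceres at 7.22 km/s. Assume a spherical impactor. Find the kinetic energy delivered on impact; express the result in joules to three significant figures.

E ≈ 2.57 × 10^20 J

d = 1800 m; v = 7220 m/s.
Mass m = (π/6) ρ d³ = (π/6) × 3230 × (1800)³ = 9.863 × 10^12 kg
E = ½ m v² = 0.5 × 9.863 × 10^12 × (7220)² = 2.571 × 10^20 J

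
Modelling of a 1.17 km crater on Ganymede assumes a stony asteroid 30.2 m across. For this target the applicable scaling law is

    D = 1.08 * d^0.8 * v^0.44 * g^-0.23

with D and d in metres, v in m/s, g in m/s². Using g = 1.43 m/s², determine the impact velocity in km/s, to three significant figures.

Rearranging for v: v = [D / (1.08 · 30.2^0.8 · 1.43^-0.23)]^(1/0.44).
D = 1170 m.
30.2^0.8 = 15.28
1.43^-0.23 = 0.9210
Denominator = 1.08 × 15.28 × 0.9210 = 15.20
D / 15.20 = 1170 / 15.20 = 76.97
v = 76.97^(1/0.44) = 76.97^2.2727 = 19366 m/s

v ≈ 19.4 km/s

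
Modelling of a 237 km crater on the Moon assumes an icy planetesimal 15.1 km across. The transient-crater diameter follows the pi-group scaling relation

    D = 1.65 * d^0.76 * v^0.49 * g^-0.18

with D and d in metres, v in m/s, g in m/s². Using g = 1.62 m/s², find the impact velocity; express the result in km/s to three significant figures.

Rearranging for v: v = [D / (1.65 · 15100^0.76 · 1.62^-0.18)]^(1/0.49).
D = 237000 m.
15100^0.76 = 1500
1.62^-0.18 = 0.9168
Denominator = 1.65 × 1500 × 0.9168 = 2269
D / 2269 = 237000 / 2269 = 104.5
v = 104.5^(1/0.49) = 104.5^2.0408 = 13201 m/s

v ≈ 13.2 km/s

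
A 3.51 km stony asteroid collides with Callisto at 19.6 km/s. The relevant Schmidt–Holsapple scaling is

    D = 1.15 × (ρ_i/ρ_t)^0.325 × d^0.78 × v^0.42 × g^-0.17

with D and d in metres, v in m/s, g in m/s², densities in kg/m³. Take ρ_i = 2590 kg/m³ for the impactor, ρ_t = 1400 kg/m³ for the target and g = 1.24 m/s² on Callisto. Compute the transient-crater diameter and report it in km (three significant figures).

D ≈ 50.1 km

In SI units: d = 3510 m, v = 19600 m/s.
(ρ_i/ρ_t)^0.325 = (2590/1400)^0.325 = 1.221
d^0.78 = 3510^0.78 = 582.6
v^0.42 = 19600^0.42 = 63.50
g^-0.17 = 1.24^-0.17 = 0.9641
D = 1.15 × 1.221 × 582.6 × 63.50 × 0.9641 = 50082 m
   = 50.08 km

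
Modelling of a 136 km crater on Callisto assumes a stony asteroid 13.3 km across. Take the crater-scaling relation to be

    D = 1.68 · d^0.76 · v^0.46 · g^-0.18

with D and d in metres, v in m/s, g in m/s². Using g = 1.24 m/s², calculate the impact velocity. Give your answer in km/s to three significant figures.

v ≈ 7.82 km/s

Rearranging for v: v = [D / (1.68 · 13300^0.76 · 1.24^-0.18)]^(1/0.46).
D = 136000 m.
13300^0.76 = 1362
1.24^-0.18 = 0.9620
Denominator = 1.68 × 1362 × 0.9620 = 2201
D / 2201 = 136000 / 2201 = 61.79
v = 61.79^(1/0.46) = 61.79^2.1739 = 7821 m/s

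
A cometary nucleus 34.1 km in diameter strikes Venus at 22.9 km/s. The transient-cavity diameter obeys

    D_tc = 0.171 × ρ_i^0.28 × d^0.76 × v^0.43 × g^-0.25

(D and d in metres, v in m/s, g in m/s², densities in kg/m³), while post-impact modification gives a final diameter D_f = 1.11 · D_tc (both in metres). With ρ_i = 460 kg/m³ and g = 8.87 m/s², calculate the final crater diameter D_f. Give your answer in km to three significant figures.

D_f ≈ 128 km

In SI: d = 34100 m, v = 22900 m/s.
ρ_i^0.28 = 460^0.28 = 5.566
d^0.76 = 34100^0.76 = 2785
v^0.43 = 22900^0.43 = 74.94
g^-0.25 = 8.87^-0.25 = 0.5795
D_tc = 0.171 × 5.566 × 2785 × 74.94 × 0.5795 = 1.151 × 10^5 m
D_f = 1.11 × 1.151 × 10^5 = 1.278 × 10^5 m
     = 127.8 km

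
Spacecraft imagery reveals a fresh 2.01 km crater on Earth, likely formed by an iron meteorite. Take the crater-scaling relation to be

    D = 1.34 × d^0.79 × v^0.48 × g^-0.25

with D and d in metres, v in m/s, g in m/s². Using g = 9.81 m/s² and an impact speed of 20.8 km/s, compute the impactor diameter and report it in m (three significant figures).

Rearranging for d: d = [D / (1.34 · 20800^0.48 · 9.81^-0.25)]^(1/0.79).
D = 2010 m.
20800^0.48 = 118.2
9.81^-0.25 = 0.5650
Denominator = 1.34 × 118.2 × 0.5650 = 89.49
D / 89.49 = 2010 / 89.49 = 22.46
d = 22.46^(1/0.79) = 22.46^1.2658 = 51.36 m

d ≈ 51.4 m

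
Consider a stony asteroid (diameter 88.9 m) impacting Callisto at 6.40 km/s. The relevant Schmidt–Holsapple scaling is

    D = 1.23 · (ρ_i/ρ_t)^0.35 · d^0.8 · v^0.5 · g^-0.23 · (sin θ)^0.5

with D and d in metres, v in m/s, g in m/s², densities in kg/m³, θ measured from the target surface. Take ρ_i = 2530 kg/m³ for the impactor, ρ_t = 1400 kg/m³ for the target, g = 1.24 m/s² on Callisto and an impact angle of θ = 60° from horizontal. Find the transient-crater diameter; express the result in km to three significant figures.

D ≈ 3.88 km

In SI units: v = 6400 m/s.
(ρ_i/ρ_t)^0.35 = (2530/1400)^0.35 = 1.230
d^0.8 = 88.9^0.8 = 36.23
v^0.5 = 6400^0.5 = 80.00
g^-0.23 = 1.24^-0.23 = 0.9517
(sin 60°)^0.5 = 0.8660^0.5 = 0.9306
D = 1.23 × 1.230 × 36.23 × 80.00 × 0.9517 × 0.9306 = 3884 m
   = 3.884 km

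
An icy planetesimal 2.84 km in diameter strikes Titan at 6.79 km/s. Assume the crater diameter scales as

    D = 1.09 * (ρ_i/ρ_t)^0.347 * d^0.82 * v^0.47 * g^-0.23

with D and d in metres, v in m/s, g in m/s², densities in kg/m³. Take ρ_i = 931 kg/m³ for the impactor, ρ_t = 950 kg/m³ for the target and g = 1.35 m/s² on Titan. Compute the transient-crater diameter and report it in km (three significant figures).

In SI units: d = 2840 m, v = 6790 m/s.
(ρ_i/ρ_t)^0.347 = (931/950)^0.347 = 0.9930
d^0.82 = 2840^0.82 = 678.8
v^0.47 = 6790^0.47 = 63.24
g^-0.23 = 1.35^-0.23 = 0.9333
D = 1.09 × 0.9930 × 678.8 × 63.24 × 0.9333 = 43364 m
   = 43.36 km

D ≈ 43.4 km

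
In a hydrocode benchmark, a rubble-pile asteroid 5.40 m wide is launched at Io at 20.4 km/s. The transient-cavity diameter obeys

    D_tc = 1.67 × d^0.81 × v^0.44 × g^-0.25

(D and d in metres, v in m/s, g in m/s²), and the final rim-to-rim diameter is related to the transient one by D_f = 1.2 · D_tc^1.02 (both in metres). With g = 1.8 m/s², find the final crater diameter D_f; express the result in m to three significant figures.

D_f ≈ 603 m

v = 20400 m/s.
d^0.81 = 5.4^0.81 = 3.920
v^0.44 = 20400^0.44 = 78.75
g^-0.25 = 1.8^-0.25 = 0.8633
D_tc = 1.67 × 3.920 × 78.75 × 0.8633 = 445.1 m
D_f = 1.2 × (445.1)^1.02 = 603.4 m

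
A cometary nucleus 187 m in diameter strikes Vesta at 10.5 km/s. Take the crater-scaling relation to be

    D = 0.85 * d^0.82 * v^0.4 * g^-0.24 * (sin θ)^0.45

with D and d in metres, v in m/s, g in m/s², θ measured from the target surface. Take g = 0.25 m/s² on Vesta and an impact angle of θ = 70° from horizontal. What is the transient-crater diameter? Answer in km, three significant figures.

In SI units: v = 10500 m/s.
d^0.82 = 187^0.82 = 72.93
v^0.4 = 10500^0.4 = 40.60
g^-0.24 = 0.25^-0.24 = 1.395
(sin 70°)^0.45 = 0.9397^0.45 = 0.9724
D = 0.85 × 72.93 × 40.60 × 1.395 × 0.9724 = 3414 m
   = 3.414 km

D ≈ 3.41 km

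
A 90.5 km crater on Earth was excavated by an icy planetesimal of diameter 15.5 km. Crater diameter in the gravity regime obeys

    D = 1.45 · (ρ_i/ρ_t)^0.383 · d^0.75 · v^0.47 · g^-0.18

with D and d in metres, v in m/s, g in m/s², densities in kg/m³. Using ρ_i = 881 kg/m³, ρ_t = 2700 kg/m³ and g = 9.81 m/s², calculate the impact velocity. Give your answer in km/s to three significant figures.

v ≈ 19.6 km/s

Rearranging for v: v = [D / (1.45 · (881/2700)^0.383 · 15500^0.75 · 9.81^-0.18)]^(1/0.47).
D = 90500 m.
(881/2700)^0.383 = 0.6512
15500^0.75 = 1389
9.81^-0.18 = 0.6630
Denominator = 1.45 × 0.6512 × 1389 × 0.6630 = 869.6
D / 869.6 = 90500 / 869.6 = 104.1
v = 104.1^(1/0.47) = 104.1^2.1277 = 19612 m/s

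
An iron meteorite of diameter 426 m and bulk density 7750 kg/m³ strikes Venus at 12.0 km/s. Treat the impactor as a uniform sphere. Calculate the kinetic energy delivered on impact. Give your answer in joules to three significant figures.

E ≈ 2.26 × 10^19 J

v = 12000 m/s.
Mass m = (π/6) ρ d³ = (π/6) × 7750 × (426)³ = 3.137 × 10^11 kg
E = ½ m v² = 0.5 × 3.137 × 10^11 × (12000)² = 2.259 × 10^19 J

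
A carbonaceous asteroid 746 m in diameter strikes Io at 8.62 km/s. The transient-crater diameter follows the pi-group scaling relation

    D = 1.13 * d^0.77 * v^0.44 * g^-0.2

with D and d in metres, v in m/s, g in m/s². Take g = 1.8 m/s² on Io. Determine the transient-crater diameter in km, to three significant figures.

D ≈ 8.82 km

In SI units: v = 8620 m/s.
d^0.77 = 746^0.77 = 162.9
v^0.44 = 8620^0.44 = 53.90
g^-0.2 = 1.8^-0.2 = 0.8891
D = 1.13 × 162.9 × 53.90 × 0.8891 = 8821 m
   = 8.821 km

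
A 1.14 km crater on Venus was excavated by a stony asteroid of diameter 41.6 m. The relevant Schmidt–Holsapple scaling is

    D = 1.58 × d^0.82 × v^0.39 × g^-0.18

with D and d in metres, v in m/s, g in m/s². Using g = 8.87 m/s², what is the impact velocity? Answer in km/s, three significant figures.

v ≈ 23.0 km/s

Rearranging for v: v = [D / (1.58 · 41.6^0.82 · 8.87^-0.18)]^(1/0.39).
D = 1140 m.
41.6^0.82 = 21.26
8.87^-0.18 = 0.6751
Denominator = 1.58 × 21.26 × 0.6751 = 22.68
D / 22.68 = 1140 / 22.68 = 50.26
v = 50.26^(1/0.39) = 50.26^2.5641 = 23020 m/s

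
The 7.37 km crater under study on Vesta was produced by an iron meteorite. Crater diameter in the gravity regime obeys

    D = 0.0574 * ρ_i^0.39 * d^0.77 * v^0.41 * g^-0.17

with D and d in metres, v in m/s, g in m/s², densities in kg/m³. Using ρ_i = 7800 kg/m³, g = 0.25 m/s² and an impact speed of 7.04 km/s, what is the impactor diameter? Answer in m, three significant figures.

Rearranging for d: d = [D / (0.0574 · 7800^0.39 · 7040^0.41 · 0.25^-0.17)]^(1/0.77).
D = 7370 m.
7800^0.39 = 32.95
7040^0.41 = 37.80
0.25^-0.17 = 1.266
Denominator = 0.0574 × 32.95 × 37.80 × 1.266 = 90.51
D / 90.51 = 7370 / 90.51 = 81.43
d = 81.43^(1/0.77) = 81.43^1.2987 = 303.1 m

d ≈ 303 m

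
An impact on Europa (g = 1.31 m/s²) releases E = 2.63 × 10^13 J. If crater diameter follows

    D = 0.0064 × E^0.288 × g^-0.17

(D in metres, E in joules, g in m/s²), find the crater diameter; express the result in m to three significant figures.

D ≈ 44.8 m

E^0.288 = (2.63 × 10^13)^0.288 = 7.327 × 10^3
g^-0.17 = 1.31^-0.17 = 0.9551
D = 0.0064 × 7.327 × 10^3 × 0.9551 = 44.79 m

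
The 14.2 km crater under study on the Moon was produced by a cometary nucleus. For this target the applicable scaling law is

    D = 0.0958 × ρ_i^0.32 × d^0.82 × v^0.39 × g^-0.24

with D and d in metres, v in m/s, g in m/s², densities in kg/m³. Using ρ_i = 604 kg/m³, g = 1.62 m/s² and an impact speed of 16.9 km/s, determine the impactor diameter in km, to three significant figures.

Rearranging for d: d = [D / (0.0958 · 604^0.32 · 16900^0.39 · 1.62^-0.24)]^(1/0.82).
D = 14200 m.
604^0.32 = 7.761
16900^0.39 = 44.55
1.62^-0.24 = 0.8907
Denominator = 0.0958 × 7.761 × 44.55 × 0.8907 = 29.50
D / 29.50 = 14200 / 29.50 = 481.4
d = 481.4^(1/0.82) = 481.4^1.2195 = 1868 m

d ≈ 1.87 km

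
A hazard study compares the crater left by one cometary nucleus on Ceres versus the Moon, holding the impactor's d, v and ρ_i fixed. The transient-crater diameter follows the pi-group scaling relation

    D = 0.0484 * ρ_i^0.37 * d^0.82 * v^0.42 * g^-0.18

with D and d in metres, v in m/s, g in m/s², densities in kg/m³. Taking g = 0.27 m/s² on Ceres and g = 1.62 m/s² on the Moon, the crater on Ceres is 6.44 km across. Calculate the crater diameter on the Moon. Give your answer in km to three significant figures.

D ≈ 4.66 km

All impactor-dependent factors cancel in the ratio, leaving D_Moon/D_Ceres = (g_Moon/g_Ceres)^-0.18.
(1.62/0.27)^-0.18 = 6.000^-0.18 = 0.7243
D_Moon = 0.7243 × 6.44 km = 4.66 km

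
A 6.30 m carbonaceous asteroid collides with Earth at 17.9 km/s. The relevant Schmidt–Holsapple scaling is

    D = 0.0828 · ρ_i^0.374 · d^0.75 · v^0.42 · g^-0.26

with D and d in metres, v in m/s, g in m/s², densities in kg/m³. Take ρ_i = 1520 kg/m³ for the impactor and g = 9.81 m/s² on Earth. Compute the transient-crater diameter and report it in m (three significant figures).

In SI units: v = 17900 m/s.
ρ_i^0.374 = 1520^0.374 = 15.49
d^0.75 = 6.3^0.75 = 3.977
v^0.42 = 17900^0.42 = 61.12
g^-0.26 = 9.81^-0.26 = 0.5523
D = 0.0828 × 15.49 × 3.977 × 61.12 × 0.5523 = 172.2 m

D ≈ 172 m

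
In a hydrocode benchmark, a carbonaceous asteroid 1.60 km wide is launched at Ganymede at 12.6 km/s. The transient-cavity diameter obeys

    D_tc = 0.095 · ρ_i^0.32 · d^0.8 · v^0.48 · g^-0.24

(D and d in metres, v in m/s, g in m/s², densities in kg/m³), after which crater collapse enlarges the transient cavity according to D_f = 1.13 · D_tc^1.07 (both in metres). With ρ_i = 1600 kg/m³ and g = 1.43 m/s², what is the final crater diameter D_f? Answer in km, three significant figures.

In SI: d = 1600 m, v = 12600 m/s.
ρ_i^0.32 = 1600^0.32 = 10.60
d^0.8 = 1600^0.8 = 365.8
v^0.48 = 12600^0.48 = 92.93
g^-0.24 = 1.43^-0.24 = 0.9177
D_tc = 0.095 × 10.60 × 365.8 × 92.93 × 0.9177 = 31410 m
D_f = 1.13 × (31410)^1.07 = 73273 m
     = 73.27 km

D_f ≈ 73.3 km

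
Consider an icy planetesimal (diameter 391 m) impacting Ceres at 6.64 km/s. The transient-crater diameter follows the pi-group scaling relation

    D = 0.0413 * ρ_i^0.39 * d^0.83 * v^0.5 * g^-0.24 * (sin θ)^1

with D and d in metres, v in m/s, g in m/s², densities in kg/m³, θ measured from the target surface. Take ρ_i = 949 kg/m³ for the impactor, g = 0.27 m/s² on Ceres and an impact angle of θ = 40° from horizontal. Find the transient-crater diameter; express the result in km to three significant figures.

In SI units: v = 6640 m/s.
ρ_i^0.39 = 949^0.39 = 14.49
d^0.83 = 391^0.83 = 141.7
v^0.5 = 6640^0.5 = 81.49
g^-0.24 = 0.27^-0.24 = 1.369
(sin 40°)^1 = 0.6428^1 = 0.6428
D = 0.0413 × 14.49 × 141.7 × 81.49 × 1.369 × 0.6428 = 6081 m
   = 6.081 km

D ≈ 6.08 km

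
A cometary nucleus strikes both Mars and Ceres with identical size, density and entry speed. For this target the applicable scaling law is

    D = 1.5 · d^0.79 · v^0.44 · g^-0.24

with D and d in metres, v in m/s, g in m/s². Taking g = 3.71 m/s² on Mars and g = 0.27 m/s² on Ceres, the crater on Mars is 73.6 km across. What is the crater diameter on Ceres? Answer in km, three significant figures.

D ≈ 138 km

All impactor-dependent factors cancel in the ratio, leaving D_Ceres/D_Mars = (g_Ceres/g_Mars)^-0.24.
(0.27/3.71)^-0.24 = 0.07278^-0.24 = 1.876
D_Ceres = 1.876 × 73.6 km = 138 km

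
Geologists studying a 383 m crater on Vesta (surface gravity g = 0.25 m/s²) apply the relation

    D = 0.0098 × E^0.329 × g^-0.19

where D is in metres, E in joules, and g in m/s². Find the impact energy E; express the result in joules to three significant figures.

E ≈ 4.07 × 10^13 J

Rearranging: E = [D / (0.0098 · g^-0.19)]^(1/0.329).
g^-0.19 = 0.25^-0.19 = 1.301
D / (0.0098 × 1.301) = 383 / (0.01275) = 3.004 × 10^4
E = (3.004 × 10^4)^3.0395 = 4.074 × 10^13 J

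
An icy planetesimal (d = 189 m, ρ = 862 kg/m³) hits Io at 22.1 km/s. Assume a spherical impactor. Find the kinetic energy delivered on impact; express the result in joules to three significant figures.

E ≈ 7.44 × 10^17 J

v = 22100 m/s.
Mass m = (π/6) ρ d³ = (π/6) × 862 × (189)³ = 3.047 × 10^9 kg
E = ½ m v² = 0.5 × 3.047 × 10^9 × (22100)² = 7.441 × 10^17 J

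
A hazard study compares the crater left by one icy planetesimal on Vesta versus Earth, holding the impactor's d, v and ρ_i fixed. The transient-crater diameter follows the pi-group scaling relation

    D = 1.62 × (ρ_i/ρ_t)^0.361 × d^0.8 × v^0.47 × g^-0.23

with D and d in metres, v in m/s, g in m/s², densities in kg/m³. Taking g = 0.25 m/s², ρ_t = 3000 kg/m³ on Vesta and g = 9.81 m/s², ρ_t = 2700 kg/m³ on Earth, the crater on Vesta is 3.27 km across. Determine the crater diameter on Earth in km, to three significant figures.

D ≈ 1.46 km

The impactor-only factors (d, v, ρ_i) cancel in the ratio, leaving D_Earth/D_Vesta = (g_Earth/g_Vesta)^-0.23 · (ρ_t,Vesta/ρ_t,Earth)^0.361.
(9.81/0.25)^-0.23 = 39.24^-0.23 = 0.4300
(3000/2700)^0.361 = 1.111^0.361 = 1.039
Ratio = 0.4300 × 1.039 = 0.4468
D_Earth = 0.4468 × 3.27 km = 1.46 km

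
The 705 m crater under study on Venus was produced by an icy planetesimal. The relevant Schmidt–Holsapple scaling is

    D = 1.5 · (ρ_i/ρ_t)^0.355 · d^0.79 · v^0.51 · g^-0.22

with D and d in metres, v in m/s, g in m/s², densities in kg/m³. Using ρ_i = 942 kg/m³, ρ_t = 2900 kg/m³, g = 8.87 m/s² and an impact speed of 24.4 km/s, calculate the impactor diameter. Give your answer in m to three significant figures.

d ≈ 10.8 m

Rearranging for d: d = [D / (1.5 · (942/2900)^0.355 · 24400^0.51 · 8.87^-0.22)]^(1/0.79).
(942/2900)^0.355 = 0.6709
24400^0.51 = 172.8
8.87^-0.22 = 0.6187
Denominator = 1.5 × 0.6709 × 172.8 × 0.6187 = 107.6
D / 107.6 = 705 / 107.6 = 6.552
d = 6.552^(1/0.79) = 6.552^1.2658 = 10.80 m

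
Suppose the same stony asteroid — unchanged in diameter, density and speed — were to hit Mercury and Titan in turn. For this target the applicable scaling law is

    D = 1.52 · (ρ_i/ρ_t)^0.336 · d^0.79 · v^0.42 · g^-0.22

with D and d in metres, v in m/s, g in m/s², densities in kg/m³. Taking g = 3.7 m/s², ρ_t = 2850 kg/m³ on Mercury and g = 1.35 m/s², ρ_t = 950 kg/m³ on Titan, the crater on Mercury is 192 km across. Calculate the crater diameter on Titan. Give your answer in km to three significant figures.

The impactor-only factors (d, v, ρ_i) cancel in the ratio, leaving D_Titan/D_Mercury = (g_Titan/g_Mercury)^-0.22 · (ρ_t,Mercury/ρ_t,Titan)^0.336.
(1.35/3.7)^-0.22 = 0.3649^-0.22 = 1.248
(2850/950)^0.336 = 3.000^0.336 = 1.446
Ratio = 1.248 × 1.446 = 1.805
D_Titan = 1.805 × 192 km = 347 km

D ≈ 347 km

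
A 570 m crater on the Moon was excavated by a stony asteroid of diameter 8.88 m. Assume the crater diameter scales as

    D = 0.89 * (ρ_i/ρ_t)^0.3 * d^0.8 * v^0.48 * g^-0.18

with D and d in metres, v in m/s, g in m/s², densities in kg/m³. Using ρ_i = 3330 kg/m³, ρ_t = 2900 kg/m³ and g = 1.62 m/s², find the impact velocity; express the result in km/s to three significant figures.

Rearranging for v: v = [D / (0.89 · (3330/2900)^0.3 · 8.88^0.8 · 1.62^-0.18)]^(1/0.48).
(3330/2900)^0.3 = 1.042
8.88^0.8 = 5.738
1.62^-0.18 = 0.9168
Denominator = 0.89 × 1.042 × 5.738 × 0.9168 = 4.879
D / 4.879 = 570 / 4.879 = 116.8
v = 116.8^(1/0.48) = 116.8^2.0833 = 20282 m/s

v ≈ 20.3 km/s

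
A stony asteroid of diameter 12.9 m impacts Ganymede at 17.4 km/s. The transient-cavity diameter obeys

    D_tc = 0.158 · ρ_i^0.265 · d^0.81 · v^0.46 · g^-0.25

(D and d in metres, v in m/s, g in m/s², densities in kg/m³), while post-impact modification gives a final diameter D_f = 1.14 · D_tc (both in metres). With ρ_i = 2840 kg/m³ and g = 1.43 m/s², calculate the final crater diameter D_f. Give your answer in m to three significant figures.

v = 17400 m/s.
ρ_i^0.265 = 2840^0.265 = 8.225
d^0.81 = 12.9^0.81 = 7.936
v^0.46 = 17400^0.46 = 89.26
g^-0.25 = 1.43^-0.25 = 0.9145
D_tc = 0.158 × 8.225 × 7.936 × 89.26 × 0.9145 = 841.9 m
D_f = 1.14 × 841.9 = 959.8 m

D_f ≈ 960 m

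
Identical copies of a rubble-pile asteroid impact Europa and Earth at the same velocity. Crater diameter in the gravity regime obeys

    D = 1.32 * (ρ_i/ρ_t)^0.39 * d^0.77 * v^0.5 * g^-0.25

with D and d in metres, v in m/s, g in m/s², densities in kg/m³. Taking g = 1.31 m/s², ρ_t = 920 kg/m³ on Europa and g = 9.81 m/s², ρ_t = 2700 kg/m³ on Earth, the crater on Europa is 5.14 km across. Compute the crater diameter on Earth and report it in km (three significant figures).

The impactor-only factors (d, v, ρ_i) cancel in the ratio, leaving D_Earth/D_Europa = (g_Earth/g_Europa)^-0.25 · (ρ_t,Europa/ρ_t,Earth)^0.39.
(9.81/1.31)^-0.25 = 7.489^-0.25 = 0.6045
(920/2700)^0.39 = 0.3407^0.39 = 0.6571
Ratio = 0.6045 × 0.6571 = 0.3972
D_Earth = 0.3972 × 5.14 km = 2.04 km

D ≈ 2.04 km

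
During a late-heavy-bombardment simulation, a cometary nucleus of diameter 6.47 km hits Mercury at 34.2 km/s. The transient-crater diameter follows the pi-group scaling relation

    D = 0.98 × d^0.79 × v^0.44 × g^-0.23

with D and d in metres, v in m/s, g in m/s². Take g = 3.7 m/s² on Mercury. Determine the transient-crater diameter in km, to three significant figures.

In SI units: d = 6470 m, v = 34200 m/s.
d^0.79 = 6470^0.79 = 1025
v^0.44 = 34200^0.44 = 98.85
g^-0.23 = 3.7^-0.23 = 0.7401
D = 0.98 × 1025 × 98.85 × 0.7401 = 73488 m
   = 73.49 km

D ≈ 73.5 km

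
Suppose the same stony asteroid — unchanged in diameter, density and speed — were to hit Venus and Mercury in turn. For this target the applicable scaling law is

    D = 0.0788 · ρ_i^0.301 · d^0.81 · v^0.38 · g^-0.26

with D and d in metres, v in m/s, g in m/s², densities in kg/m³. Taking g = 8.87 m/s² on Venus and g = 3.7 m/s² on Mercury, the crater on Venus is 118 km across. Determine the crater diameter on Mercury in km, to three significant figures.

D ≈ 148 km

All impactor-dependent factors cancel in the ratio, leaving D_Mercury/D_Venus = (g_Mercury/g_Venus)^-0.26.
(3.7/8.87)^-0.26 = 0.4171^-0.26 = 1.255
D_Mercury = 1.255 × 118 km = 148 km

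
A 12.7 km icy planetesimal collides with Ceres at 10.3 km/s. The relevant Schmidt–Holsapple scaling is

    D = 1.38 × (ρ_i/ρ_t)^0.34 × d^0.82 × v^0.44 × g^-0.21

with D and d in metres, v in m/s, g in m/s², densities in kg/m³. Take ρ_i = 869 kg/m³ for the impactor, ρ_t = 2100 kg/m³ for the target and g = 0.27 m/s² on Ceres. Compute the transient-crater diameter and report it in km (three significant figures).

In SI units: d = 12700 m, v = 10300 m/s.
(ρ_i/ρ_t)^0.34 = (869/2100)^0.34 = 0.7408
d^0.82 = 12700^0.82 = 2318
v^0.44 = 10300^0.44 = 58.30
g^-0.21 = 0.27^-0.21 = 1.316
D = 1.38 × 0.7408 × 2318 × 58.30 × 1.316 = 1.818 × 10^5 m
   = 181.8 km

D ≈ 182 km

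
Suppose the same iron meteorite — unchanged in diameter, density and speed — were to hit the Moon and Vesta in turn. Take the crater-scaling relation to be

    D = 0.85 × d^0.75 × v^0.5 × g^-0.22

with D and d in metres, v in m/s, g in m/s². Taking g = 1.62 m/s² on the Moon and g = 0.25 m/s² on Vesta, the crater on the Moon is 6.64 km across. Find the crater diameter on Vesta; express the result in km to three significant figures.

All impactor-dependent factors cancel in the ratio, leaving D_Vesta/D_Moon = (g_Vesta/g_Moon)^-0.22.
(0.25/1.62)^-0.22 = 0.1543^-0.22 = 1.509
D_Vesta = 1.509 × 6.64 km = 10.0 km

D ≈ 10.0 km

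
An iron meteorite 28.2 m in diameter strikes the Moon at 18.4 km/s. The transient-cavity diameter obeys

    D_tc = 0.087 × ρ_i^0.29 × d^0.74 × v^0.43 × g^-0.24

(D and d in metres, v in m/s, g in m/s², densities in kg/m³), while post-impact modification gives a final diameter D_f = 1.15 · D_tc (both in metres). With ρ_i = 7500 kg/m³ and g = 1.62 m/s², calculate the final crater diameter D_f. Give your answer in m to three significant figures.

v = 18400 m/s.
ρ_i^0.29 = 7500^0.29 = 13.30
d^0.74 = 28.2^0.74 = 11.84
v^0.43 = 18400^0.43 = 68.21
g^-0.24 = 1.62^-0.24 = 0.8907
D_tc = 0.087 × 13.30 × 11.84 × 68.21 × 0.8907 = 832.3 m
D_f = 1.15 × 832.3 = 957.1 m

D_f ≈ 957 m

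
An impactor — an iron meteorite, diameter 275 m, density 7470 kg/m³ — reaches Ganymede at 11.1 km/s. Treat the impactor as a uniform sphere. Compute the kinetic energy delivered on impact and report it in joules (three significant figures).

v = 11100 m/s.
Mass m = (π/6) ρ d³ = (π/6) × 7470 × (275)³ = 8.134 × 10^10 kg
E = ½ m v² = 0.5 × 8.134 × 10^10 × (11100)² = 5.011 × 10^18 J

E ≈ 5.01 × 10^18 J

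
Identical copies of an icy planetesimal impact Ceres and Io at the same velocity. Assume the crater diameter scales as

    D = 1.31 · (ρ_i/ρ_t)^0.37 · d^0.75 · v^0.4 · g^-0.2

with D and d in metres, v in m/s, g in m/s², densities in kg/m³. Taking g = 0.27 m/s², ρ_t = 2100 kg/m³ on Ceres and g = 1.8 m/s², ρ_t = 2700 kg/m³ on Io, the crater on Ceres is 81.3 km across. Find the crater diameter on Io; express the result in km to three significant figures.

D ≈ 50.7 km

The impactor-only factors (d, v, ρ_i) cancel in the ratio, leaving D_Io/D_Ceres = (g_Io/g_Ceres)^-0.2 · (ρ_t,Ceres/ρ_t,Io)^0.37.
(1.8/0.27)^-0.2 = 6.667^-0.2 = 0.6842
(2100/2700)^0.37 = 0.7778^0.37 = 0.9112
Ratio = 0.6842 × 0.9112 = 0.6234
D_Io = 0.6234 × 81.3 km = 50.7 km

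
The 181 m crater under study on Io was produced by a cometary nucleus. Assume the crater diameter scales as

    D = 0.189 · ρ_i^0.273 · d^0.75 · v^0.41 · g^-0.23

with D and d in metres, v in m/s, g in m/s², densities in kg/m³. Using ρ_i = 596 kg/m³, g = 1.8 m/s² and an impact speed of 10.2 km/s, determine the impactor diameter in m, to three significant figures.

Rearranging for d: d = [D / (0.189 · 596^0.273 · 10200^0.41 · 1.8^-0.23)]^(1/0.75).
596^0.273 = 5.723
10200^0.41 = 44.01
1.8^-0.23 = 0.8735
Denominator = 0.189 × 5.723 × 44.01 × 0.8735 = 41.58
D / 41.58 = 181 / 41.58 = 4.353
d = 4.353^(1/0.75) = 4.353^1.3333 = 7.107 m

d ≈ 7.11 m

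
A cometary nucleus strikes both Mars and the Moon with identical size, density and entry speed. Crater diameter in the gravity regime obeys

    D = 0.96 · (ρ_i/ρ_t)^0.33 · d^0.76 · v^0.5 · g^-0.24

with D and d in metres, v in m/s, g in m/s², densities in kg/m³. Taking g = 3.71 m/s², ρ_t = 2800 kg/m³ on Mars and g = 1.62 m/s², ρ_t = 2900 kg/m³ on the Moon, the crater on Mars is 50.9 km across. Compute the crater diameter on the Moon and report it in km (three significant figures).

D ≈ 61.4 km

The impactor-only factors (d, v, ρ_i) cancel in the ratio, leaving D_Moon/D_Mars = (g_Moon/g_Mars)^-0.24 · (ρ_t,Mars/ρ_t,Moon)^0.33.
(1.62/3.71)^-0.24 = 0.4367^-0.24 = 1.220
(2800/2900)^0.33 = 0.9655^0.33 = 0.9885
Ratio = 1.220 × 0.9885 = 1.206
D_Moon = 1.206 × 50.9 km = 61.4 km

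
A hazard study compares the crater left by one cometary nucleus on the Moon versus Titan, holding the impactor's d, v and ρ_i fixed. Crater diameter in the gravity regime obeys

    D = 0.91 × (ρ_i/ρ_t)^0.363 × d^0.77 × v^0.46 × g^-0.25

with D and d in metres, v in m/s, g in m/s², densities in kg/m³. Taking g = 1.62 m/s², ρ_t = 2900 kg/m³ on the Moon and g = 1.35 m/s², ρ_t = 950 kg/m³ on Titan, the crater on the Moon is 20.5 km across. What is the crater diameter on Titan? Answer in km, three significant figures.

The impactor-only factors (d, v, ρ_i) cancel in the ratio, leaving D_Titan/D_Moon = (g_Titan/g_Moon)^-0.25 · (ρ_t,Moon/ρ_t,Titan)^0.363.
(1.35/1.62)^-0.25 = 0.8333^-0.25 = 1.047
(2900/950)^0.363 = 3.053^0.363 = 1.500
Ratio = 1.047 × 1.500 = 1.571
D_Titan = 1.571 × 20.5 km = 32.2 km

D ≈ 32.2 km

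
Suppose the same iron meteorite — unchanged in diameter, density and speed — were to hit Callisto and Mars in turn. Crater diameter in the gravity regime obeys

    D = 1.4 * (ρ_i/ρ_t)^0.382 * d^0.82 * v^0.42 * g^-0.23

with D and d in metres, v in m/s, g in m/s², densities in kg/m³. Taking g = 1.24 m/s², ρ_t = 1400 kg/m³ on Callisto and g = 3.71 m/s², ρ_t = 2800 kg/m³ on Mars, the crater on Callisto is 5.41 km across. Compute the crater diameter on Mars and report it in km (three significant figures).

The impactor-only factors (d, v, ρ_i) cancel in the ratio, leaving D_Mars/D_Callisto = (g_Mars/g_Callisto)^-0.23 · (ρ_t,Callisto/ρ_t,Mars)^0.382.
(3.71/1.24)^-0.23 = 2.992^-0.23 = 0.7772
(1400/2800)^0.382 = 0.5000^0.382 = 0.7674
Ratio = 0.7772 × 0.7674 = 0.5964
D_Mars = 0.5964 × 5.41 km = 3.23 km

D ≈ 3.23 km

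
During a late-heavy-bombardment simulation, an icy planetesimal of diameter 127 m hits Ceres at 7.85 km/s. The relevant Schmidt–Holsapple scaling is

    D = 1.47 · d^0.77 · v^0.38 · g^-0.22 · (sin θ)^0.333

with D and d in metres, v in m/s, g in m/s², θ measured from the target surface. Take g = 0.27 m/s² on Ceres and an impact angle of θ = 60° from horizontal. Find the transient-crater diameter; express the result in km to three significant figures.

In SI units: v = 7850 m/s.
d^0.77 = 127^0.77 = 41.68
v^0.38 = 7850^0.38 = 30.20
g^-0.22 = 0.27^-0.22 = 1.334
(sin 60°)^0.333 = 0.8660^0.333 = 0.9532
D = 1.47 × 41.68 × 30.20 × 1.334 × 0.9532 = 2353 m
   = 2.353 km

D ≈ 2.35 km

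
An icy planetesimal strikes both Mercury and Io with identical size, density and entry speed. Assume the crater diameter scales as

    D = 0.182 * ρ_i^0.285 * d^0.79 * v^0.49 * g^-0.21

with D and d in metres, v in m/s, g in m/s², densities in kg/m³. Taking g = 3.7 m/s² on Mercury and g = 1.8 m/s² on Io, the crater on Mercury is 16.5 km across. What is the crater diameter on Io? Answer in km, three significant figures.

D ≈ 19.2 km

All impactor-dependent factors cancel in the ratio, leaving D_Io/D_Mercury = (g_Io/g_Mercury)^-0.21.
(1.8/3.7)^-0.21 = 0.4865^-0.21 = 1.163
D_Io = 1.163 × 16.5 km = 19.2 km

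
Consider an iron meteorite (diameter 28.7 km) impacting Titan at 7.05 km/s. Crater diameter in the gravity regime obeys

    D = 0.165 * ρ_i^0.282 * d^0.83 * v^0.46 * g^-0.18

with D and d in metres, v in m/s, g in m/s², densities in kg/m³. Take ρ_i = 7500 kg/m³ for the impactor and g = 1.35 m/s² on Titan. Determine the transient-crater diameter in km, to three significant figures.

In SI units: d = 28700 m, v = 7050 m/s.
ρ_i^0.282 = 7500^0.282 = 12.38
d^0.83 = 28700^0.83 = 5012
v^0.46 = 7050^0.46 = 58.91
g^-0.18 = 1.35^-0.18 = 0.9474
D = 0.165 × 12.38 × 5012 × 58.91 × 0.9474 = 5.714 × 10^5 m
   = 571.4 km

D ≈ 571 km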